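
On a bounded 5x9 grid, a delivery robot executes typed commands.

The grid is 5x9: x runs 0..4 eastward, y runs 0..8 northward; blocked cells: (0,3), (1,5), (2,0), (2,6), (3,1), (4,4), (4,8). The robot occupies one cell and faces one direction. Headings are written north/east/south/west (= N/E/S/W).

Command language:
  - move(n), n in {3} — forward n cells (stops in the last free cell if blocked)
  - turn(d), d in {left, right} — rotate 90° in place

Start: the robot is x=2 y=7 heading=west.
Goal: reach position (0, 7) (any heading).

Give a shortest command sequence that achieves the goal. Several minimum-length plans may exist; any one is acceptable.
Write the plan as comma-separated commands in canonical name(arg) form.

t0: x=2 y=7 heading=west
step 1 (move(3)): x=0 y=7 heading=west
no 0-step plan works, so 1 is optimal.

move(3)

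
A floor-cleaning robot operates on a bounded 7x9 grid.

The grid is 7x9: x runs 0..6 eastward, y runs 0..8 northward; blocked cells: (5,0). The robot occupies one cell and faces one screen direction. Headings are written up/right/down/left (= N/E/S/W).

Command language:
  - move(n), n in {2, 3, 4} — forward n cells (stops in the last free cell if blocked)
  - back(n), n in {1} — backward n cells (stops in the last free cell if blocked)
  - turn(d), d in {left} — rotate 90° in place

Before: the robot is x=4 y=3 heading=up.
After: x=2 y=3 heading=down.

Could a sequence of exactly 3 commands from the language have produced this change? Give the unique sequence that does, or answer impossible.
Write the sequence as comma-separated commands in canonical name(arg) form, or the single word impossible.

turn(left), move(2), turn(left)

key: position moved to (2,3) AND the heading swung to S — translation plus rotation needed
from: x=4 y=3 heading=up
1. turn(left) → x=4 y=3 heading=left
2. move(2) → x=2 y=3 heading=left
3. turn(left) → x=2 y=3 heading=down
all 125 alternatives checked — unique.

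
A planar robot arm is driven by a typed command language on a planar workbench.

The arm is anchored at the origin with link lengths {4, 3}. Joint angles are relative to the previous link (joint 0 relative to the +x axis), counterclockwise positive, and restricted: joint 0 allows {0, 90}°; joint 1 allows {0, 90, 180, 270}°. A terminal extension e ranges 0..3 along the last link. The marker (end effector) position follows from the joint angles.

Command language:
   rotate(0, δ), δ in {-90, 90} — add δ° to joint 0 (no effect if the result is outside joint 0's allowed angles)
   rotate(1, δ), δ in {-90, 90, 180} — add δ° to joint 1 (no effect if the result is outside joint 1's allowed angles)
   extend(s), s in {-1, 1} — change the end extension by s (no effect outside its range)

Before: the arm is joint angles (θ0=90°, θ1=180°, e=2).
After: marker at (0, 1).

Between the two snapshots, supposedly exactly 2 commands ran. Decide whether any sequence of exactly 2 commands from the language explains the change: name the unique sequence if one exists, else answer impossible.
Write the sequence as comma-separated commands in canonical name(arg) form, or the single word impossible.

extend(-1), extend(-1)

t0: joint angles (θ0=90°, θ1=180°, e=2)
1. extend(-1) → joint angles (θ0=90°, θ1=180°, e=1)
2. extend(-1) → joint angles (θ0=90°, θ1=180°, e=0)
no rival 2-sequence matches.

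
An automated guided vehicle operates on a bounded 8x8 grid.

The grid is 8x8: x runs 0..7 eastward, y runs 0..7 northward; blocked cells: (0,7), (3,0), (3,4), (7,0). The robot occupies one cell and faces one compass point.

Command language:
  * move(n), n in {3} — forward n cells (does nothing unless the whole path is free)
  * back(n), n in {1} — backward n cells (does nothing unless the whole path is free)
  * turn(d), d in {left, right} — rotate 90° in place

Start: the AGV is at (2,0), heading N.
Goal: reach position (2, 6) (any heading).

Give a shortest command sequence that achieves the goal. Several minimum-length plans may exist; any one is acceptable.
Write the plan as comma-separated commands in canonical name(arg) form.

t0: at (2,0), heading N
[1] after move(3): at (2,3), heading N
[2] after move(3): at (2,6), heading N
shorter routes all fall short; 2 is best.

move(3), move(3)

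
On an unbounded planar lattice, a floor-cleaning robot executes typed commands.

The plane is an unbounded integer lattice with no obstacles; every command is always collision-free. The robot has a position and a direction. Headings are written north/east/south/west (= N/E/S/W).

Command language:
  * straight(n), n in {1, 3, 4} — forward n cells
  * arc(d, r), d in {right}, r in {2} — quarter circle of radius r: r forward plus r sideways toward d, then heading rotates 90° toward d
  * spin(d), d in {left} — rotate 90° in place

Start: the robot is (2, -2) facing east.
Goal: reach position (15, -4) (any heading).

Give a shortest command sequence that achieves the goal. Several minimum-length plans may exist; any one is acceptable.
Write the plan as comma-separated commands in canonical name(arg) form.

begin: (2, -2) facing east
step 1 (straight(4)): (6, -2) facing east
step 2 (straight(4)): (10, -2) facing east
step 3 (straight(3)): (13, -2) facing east
step 4 (arc(right, 2)): (15, -4) facing south
nothing shorter than 4 reaches the goal.

straight(4), straight(4), straight(3), arc(right, 2)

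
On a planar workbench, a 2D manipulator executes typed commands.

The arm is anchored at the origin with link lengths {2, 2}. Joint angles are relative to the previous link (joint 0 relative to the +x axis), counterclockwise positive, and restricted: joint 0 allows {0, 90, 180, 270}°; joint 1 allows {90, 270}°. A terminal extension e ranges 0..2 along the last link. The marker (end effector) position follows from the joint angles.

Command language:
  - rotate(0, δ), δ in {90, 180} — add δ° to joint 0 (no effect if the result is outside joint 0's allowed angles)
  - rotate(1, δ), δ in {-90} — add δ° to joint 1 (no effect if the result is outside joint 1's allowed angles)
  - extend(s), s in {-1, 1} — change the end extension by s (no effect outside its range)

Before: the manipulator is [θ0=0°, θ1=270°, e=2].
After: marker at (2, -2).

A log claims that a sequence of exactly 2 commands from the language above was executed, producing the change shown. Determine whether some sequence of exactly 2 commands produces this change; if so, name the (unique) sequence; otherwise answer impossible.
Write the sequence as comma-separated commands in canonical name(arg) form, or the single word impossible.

begin: [θ0=0°, θ1=270°, e=2]
t=1 extend(-1) ⇒ [θ0=0°, θ1=270°, e=1]
t=2 extend(-1) ⇒ [θ0=0°, θ1=270°, e=0]
all 25 alternatives checked — unique.

extend(-1), extend(-1)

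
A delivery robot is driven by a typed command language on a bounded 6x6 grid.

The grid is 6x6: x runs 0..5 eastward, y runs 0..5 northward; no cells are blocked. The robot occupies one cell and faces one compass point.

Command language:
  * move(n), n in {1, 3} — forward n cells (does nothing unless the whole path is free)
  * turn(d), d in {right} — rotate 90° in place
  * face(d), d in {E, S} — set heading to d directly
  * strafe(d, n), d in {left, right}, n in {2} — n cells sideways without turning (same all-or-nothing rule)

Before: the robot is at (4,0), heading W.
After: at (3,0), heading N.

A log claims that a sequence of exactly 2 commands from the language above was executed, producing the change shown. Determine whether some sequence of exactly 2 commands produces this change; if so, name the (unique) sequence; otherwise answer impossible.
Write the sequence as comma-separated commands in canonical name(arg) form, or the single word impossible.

key: order matters: swapping move(1) and turn(right) lands elsewhere
start: at (4,0), heading W
[1] after move(1): at (3,0), heading W
[2] after turn(right): at (3,0), heading N
no rival 2-sequence matches.

move(1), turn(right)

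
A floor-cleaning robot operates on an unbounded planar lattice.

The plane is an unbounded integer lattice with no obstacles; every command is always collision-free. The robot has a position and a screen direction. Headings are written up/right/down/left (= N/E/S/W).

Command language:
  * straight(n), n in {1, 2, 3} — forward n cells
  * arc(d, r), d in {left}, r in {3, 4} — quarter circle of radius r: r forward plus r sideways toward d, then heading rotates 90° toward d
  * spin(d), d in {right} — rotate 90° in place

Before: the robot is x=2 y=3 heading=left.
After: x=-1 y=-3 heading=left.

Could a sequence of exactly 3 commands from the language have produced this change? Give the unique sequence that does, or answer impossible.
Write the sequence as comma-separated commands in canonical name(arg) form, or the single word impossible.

arc(left, 3), straight(3), spin(right)

key: order matters: swapping arc(left, 3) and spin(right) lands elsewhere
t0: x=2 y=3 heading=left
step 1 (arc(left, 3)): x=-1 y=0 heading=down
step 2 (straight(3)): x=-1 y=-3 heading=down
step 3 (spin(right)): x=-1 y=-3 heading=left
no other 3-command option fits: unique.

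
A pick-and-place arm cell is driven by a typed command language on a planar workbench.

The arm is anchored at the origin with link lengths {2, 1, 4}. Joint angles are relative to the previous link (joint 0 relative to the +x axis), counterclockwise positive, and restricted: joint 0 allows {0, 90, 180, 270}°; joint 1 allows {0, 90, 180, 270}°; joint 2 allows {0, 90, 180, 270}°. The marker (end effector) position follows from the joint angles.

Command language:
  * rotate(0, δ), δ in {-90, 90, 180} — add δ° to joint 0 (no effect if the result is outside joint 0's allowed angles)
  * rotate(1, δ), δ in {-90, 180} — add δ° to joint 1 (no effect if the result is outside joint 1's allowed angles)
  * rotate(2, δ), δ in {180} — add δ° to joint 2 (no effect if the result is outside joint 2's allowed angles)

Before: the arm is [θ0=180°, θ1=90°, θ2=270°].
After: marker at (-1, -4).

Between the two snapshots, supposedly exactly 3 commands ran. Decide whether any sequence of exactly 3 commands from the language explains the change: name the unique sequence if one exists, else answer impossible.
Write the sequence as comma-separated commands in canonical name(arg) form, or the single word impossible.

initial: [θ0=180°, θ1=90°, θ2=270°]
1. rotate(1, -90) → [θ0=180°, θ1=0°, θ2=270°]
2. rotate(1, -90) → [θ0=180°, θ1=270°, θ2=270°]
3. rotate(1, -90) → [θ0=180°, θ1=180°, θ2=270°]
uniquely the one of 216 3-step routes that fits.

rotate(1, -90), rotate(1, -90), rotate(1, -90)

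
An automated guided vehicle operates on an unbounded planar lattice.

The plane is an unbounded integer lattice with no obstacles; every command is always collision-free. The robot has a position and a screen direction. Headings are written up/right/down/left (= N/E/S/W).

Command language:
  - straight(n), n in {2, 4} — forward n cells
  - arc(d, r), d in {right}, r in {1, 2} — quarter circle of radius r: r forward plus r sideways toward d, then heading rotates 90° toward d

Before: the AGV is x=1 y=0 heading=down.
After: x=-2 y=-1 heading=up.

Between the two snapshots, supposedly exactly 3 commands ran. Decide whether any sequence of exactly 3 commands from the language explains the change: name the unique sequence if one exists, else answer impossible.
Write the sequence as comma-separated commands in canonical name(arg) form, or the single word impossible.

straight(2), arc(right, 1), arc(right, 2)

key: position moved to (-2,-1) AND the heading swung to N — translation plus rotation needed
t0: x=1 y=0 heading=down
[1] after straight(2): x=1 y=-2 heading=down
[2] after arc(right, 1): x=0 y=-3 heading=left
[3] after arc(right, 2): x=-2 y=-1 heading=up
uniquely the one of 64 3-step routes that fits.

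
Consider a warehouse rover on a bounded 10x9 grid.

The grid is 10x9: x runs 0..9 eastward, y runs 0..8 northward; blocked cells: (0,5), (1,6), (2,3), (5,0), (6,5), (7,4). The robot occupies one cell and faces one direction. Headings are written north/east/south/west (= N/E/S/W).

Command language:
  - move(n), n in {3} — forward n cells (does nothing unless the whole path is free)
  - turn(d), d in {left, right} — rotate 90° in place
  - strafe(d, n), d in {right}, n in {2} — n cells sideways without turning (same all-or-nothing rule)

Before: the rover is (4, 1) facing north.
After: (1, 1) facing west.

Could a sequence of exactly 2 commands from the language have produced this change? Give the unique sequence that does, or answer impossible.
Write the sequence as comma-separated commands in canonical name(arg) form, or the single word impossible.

key: cell and facing (now W) both changed — the 2 commands mix motion and turning
start: (4, 1) facing north
1. turn(left) → (4, 1) facing west
2. move(3) → (1, 1) facing west
no other 2-command option fits: unique.

turn(left), move(3)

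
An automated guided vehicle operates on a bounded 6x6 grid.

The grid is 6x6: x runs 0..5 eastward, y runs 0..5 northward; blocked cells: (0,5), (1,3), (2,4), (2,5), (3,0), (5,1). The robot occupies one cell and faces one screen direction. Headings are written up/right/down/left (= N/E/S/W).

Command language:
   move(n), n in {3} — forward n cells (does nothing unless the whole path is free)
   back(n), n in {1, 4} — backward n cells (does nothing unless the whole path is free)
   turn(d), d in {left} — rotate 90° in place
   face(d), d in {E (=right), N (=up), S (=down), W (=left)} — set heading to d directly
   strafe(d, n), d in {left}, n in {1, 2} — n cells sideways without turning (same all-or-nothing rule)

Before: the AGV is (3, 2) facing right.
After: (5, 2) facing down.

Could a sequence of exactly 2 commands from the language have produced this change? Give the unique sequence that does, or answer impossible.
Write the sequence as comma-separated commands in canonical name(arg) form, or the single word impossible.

key: position moved to (5,2) AND the heading swung to S — translation plus rotation needed
t0: (3, 2) facing right
1. face(S) → (3, 2) facing down
2. strafe(left, 2) → (5, 2) facing down
uniquely the one of 100 2-step routes that fits.

face(S), strafe(left, 2)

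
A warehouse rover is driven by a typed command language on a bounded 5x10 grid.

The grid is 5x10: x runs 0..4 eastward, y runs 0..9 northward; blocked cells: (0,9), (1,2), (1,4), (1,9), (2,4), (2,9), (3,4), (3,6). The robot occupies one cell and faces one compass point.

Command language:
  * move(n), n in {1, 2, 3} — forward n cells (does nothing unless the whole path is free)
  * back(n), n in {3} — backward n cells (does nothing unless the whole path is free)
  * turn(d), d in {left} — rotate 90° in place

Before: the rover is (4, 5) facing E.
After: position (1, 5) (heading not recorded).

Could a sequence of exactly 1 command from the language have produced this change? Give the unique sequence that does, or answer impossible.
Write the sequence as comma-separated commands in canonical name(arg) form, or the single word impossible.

back(3)

initial: (4, 5) facing E
[1] after back(3): (1, 5) facing E
all 5 alternatives checked — unique.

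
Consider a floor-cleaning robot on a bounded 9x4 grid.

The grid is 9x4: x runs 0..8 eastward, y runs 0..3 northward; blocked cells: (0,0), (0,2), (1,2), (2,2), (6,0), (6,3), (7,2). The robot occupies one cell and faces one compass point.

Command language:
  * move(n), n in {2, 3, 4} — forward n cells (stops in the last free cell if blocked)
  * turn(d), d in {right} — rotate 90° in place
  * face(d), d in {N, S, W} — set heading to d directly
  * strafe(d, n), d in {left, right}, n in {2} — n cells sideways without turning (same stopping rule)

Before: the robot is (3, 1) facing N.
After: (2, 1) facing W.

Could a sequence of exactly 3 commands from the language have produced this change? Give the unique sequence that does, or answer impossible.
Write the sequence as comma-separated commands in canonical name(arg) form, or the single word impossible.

strafe(right, 2), face(W), move(3)

key: running move(3) before strafe(right, 2) would end elsewhere — order is forced
begin: (3, 1) facing N
step 1 (strafe(right, 2)): (5, 1) facing N
step 2 (face(W)): (5, 1) facing W
step 3 (move(3)): (2, 1) facing W
all 729 alternatives checked — unique.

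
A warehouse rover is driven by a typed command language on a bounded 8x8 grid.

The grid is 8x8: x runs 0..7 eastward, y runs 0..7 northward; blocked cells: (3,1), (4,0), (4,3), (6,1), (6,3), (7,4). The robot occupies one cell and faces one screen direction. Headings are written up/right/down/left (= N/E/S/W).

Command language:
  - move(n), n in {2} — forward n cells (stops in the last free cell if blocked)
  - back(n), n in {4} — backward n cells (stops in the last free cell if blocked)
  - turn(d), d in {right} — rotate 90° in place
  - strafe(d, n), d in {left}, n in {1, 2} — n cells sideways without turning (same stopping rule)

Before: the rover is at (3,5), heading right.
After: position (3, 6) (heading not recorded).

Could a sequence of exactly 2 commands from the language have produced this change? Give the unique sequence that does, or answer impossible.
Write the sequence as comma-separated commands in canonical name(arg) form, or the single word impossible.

strafe(left, 1), turn(right)

key: running turn(right) before strafe(left, 1) would end elsewhere — order is forced
begin: at (3,5), heading right
step 1 (strafe(left, 1)): at (3,6), heading right
step 2 (turn(right)): at (3,6), heading down
no rival 2-sequence matches.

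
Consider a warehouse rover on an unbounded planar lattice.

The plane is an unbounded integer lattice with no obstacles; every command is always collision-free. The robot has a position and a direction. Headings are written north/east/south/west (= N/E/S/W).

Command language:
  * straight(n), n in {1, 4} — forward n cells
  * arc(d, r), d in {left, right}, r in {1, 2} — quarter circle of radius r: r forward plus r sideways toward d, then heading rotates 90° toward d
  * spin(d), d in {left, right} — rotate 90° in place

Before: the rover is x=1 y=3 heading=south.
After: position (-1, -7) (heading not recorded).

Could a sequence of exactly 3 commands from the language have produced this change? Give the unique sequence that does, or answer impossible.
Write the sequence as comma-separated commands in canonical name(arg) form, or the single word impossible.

straight(4), straight(4), arc(right, 2)

key: running arc(right, 2) before straight(4) would end elsewhere — order is forced
t0: x=1 y=3 heading=south
1. straight(4) → x=1 y=-1 heading=south
2. straight(4) → x=1 y=-5 heading=south
3. arc(right, 2) → x=-1 y=-7 heading=west
no other 3-command option fits: unique.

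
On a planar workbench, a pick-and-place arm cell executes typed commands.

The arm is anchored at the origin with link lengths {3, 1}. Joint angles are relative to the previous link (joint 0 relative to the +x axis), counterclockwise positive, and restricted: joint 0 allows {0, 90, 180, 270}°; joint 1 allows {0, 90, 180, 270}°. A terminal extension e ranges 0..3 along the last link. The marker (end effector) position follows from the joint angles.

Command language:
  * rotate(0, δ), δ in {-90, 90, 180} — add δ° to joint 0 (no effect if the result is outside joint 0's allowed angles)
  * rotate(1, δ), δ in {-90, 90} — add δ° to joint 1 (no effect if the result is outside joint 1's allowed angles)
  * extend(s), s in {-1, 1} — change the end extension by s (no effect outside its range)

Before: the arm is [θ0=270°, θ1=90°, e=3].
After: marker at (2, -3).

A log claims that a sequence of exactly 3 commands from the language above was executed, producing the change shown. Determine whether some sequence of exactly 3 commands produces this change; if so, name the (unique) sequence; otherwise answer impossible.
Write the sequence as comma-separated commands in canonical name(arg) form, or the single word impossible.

extend(1), extend(-1), extend(-1)

key: running extend(-1) before extend(1) would end elsewhere — order is forced
t0: [θ0=270°, θ1=90°, e=3]
step 1 (extend(1)): [θ0=270°, θ1=90°, e=3]
step 2 (extend(-1)): [θ0=270°, θ1=90°, e=2]
step 3 (extend(-1)): [θ0=270°, θ1=90°, e=1]
all 343 alternatives checked — unique.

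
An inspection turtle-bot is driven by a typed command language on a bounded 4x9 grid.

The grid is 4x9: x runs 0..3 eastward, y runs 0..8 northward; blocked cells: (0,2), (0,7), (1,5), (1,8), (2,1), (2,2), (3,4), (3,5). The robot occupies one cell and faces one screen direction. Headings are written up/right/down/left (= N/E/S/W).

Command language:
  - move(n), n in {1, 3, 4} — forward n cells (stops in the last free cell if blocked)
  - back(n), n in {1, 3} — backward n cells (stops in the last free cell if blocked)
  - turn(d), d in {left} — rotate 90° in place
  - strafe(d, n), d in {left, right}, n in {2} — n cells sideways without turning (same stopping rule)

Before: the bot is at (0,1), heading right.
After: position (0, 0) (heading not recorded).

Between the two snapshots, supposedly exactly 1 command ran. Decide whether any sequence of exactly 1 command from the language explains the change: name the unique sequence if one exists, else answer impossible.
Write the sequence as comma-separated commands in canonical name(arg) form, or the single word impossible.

key: strafe(right, 2) runs into the grid edge before its full distance
from: at (0,1), heading right
[1] after strafe(right, 2): at (0,0), heading right
no other 1-command option fits: unique.

strafe(right, 2)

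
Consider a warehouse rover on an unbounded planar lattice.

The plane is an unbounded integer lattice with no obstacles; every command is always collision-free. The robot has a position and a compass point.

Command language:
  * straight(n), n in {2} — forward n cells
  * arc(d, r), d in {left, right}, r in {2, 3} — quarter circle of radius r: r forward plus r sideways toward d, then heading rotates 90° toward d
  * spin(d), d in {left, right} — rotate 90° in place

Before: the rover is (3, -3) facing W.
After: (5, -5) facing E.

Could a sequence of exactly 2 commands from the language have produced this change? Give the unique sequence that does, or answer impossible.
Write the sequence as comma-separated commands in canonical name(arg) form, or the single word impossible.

spin(left), arc(left, 2)

key: cell and facing (now E) both changed — the 2 commands mix motion and turning
from: (3, -3) facing W
[1] after spin(left): (3, -3) facing S
[2] after arc(left, 2): (5, -5) facing E
uniquely the one of 49 2-step routes that fits.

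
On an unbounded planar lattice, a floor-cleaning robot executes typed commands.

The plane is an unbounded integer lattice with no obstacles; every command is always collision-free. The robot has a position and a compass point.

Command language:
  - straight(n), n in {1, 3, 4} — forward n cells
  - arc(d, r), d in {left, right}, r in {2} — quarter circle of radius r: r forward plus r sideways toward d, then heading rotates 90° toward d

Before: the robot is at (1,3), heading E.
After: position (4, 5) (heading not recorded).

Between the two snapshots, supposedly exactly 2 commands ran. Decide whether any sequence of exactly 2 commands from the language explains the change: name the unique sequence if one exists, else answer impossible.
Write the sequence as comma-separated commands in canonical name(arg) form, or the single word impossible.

key: running arc(left, 2) before straight(1) would end elsewhere — order is forced
initial: at (1,3), heading E
t=1 straight(1) ⇒ at (2,3), heading E
t=2 arc(left, 2) ⇒ at (4,5), heading N
no other 2-command option fits: unique.

straight(1), arc(left, 2)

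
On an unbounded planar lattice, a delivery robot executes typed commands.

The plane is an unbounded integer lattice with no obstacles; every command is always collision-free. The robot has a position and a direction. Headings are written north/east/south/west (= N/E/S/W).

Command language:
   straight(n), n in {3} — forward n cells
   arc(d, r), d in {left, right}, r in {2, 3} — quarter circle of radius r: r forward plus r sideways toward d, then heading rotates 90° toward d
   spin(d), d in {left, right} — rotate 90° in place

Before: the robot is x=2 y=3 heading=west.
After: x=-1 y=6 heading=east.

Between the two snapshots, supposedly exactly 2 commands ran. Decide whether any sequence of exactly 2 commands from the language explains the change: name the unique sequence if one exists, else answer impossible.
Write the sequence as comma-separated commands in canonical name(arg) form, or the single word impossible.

key: running spin(right) before arc(right, 3) would end elsewhere — order is forced
from: x=2 y=3 heading=west
t=1 arc(right, 3) ⇒ x=-1 y=6 heading=north
t=2 spin(right) ⇒ x=-1 y=6 heading=east
no other 2-command option fits: unique.

arc(right, 3), spin(right)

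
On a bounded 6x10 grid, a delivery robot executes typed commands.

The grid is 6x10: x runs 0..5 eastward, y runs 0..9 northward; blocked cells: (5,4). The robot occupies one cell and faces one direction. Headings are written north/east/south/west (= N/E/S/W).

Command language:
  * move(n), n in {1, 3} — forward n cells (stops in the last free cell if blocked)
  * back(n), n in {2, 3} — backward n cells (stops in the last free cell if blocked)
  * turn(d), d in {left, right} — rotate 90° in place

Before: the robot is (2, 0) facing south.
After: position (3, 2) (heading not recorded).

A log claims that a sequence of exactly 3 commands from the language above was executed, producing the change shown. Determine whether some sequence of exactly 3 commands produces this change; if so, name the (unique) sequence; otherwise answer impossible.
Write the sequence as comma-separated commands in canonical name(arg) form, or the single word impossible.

back(2), turn(left), move(1)

key: order matters: swapping back(2) and move(1) lands elsewhere
initial: (2, 0) facing south
step 1 (back(2)): (2, 2) facing south
step 2 (turn(left)): (2, 2) facing east
step 3 (move(1)): (3, 2) facing east
all 216 alternatives checked — unique.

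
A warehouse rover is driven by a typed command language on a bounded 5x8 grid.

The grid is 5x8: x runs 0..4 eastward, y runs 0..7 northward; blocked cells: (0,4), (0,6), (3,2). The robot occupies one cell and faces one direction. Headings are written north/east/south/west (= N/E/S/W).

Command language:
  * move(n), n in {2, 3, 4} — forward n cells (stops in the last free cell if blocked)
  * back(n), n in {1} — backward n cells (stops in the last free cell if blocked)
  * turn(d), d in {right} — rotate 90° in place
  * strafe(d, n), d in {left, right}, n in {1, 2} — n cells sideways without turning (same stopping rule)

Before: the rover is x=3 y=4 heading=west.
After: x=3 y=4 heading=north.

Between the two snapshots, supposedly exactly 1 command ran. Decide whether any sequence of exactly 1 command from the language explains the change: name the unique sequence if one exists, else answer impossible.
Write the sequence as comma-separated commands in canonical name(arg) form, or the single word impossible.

turn(right)

key: parked at (3,4) the whole time — nothing moves the robot
from: x=3 y=4 heading=west
1. turn(right) → x=3 y=4 heading=north
uniquely the one of 9 1-step routes that fits.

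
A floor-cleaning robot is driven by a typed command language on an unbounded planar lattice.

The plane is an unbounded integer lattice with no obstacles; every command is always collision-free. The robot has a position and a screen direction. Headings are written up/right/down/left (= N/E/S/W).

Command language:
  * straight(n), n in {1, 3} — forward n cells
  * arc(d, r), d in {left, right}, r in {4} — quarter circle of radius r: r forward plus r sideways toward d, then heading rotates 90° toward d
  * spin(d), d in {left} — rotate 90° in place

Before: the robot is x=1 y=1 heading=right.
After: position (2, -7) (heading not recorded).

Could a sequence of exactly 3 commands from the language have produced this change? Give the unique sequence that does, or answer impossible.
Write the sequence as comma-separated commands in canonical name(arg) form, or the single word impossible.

key: running arc(right, 4) before straight(1) would end elsewhere — order is forced
initial: x=1 y=1 heading=right
[1] after straight(1): x=2 y=1 heading=right
[2] after arc(right, 4): x=6 y=-3 heading=down
[3] after arc(right, 4): x=2 y=-7 heading=left
no other 3-command option fits: unique.

straight(1), arc(right, 4), arc(right, 4)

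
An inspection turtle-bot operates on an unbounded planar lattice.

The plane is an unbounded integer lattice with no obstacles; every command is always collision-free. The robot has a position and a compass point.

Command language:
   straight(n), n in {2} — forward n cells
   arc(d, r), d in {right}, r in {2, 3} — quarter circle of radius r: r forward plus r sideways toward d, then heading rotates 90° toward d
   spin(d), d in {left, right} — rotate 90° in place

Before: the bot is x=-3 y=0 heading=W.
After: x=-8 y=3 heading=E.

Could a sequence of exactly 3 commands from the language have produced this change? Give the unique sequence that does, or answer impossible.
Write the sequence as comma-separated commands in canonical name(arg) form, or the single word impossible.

key: order matters: swapping straight(2) and spin(right) lands elsewhere
from: x=-3 y=0 heading=W
step 1 (straight(2)): x=-5 y=0 heading=W
step 2 (arc(right, 3)): x=-8 y=3 heading=N
step 3 (spin(right)): x=-8 y=3 heading=E
no rival 3-sequence matches.

straight(2), arc(right, 3), spin(right)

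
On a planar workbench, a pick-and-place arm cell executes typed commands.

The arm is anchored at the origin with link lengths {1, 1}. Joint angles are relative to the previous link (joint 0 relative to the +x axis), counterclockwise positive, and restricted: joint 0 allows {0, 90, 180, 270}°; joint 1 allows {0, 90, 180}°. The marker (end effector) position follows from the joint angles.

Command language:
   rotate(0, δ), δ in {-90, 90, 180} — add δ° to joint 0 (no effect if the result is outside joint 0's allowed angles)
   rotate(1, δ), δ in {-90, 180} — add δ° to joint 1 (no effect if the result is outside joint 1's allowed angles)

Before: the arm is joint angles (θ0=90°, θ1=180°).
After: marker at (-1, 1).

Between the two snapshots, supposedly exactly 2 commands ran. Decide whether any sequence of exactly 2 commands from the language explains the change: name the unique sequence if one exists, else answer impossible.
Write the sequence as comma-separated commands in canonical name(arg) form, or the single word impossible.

rotate(1, -90), rotate(1, 180)

key: running rotate(1, 180) before rotate(1, -90) would end elsewhere — order is forced
t0: joint angles (θ0=90°, θ1=180°)
1. rotate(1, -90) → joint angles (θ0=90°, θ1=90°)
2. rotate(1, 180) → joint angles (θ0=90°, θ1=90°)
all 25 alternatives checked — unique.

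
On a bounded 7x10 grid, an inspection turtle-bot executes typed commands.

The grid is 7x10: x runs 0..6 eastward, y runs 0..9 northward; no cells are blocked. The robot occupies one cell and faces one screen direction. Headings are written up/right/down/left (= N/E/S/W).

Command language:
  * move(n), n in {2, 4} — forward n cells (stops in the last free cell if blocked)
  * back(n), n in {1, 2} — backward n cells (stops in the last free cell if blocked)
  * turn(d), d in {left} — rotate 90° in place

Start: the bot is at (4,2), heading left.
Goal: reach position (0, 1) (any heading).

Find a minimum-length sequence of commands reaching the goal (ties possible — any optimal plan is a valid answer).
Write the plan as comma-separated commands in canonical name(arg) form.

start: at (4,2), heading left
t=1 move(4) ⇒ at (0,2), heading left
t=2 turn(left) ⇒ at (0,2), heading down
t=3 move(2) ⇒ at (0,0), heading down
t=4 back(1) ⇒ at (0,1), heading down
no 3-step plan works, so 4 is optimal.

move(4), turn(left), move(2), back(1)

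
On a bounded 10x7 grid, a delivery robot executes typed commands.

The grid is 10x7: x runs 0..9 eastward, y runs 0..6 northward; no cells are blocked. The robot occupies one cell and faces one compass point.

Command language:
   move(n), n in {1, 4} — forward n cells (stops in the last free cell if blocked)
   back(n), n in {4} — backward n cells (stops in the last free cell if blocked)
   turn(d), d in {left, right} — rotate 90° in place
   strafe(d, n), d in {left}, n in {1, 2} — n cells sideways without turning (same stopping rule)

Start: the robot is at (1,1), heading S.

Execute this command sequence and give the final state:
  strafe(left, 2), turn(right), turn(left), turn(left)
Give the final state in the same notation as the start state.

at (3,1), heading E

begin: at (1,1), heading S
1. strafe(left, 2) → at (3,1), heading S
2. turn(right) → at (3,1), heading W
3. turn(left) → at (3,1), heading S
4. turn(left) → at (3,1), heading E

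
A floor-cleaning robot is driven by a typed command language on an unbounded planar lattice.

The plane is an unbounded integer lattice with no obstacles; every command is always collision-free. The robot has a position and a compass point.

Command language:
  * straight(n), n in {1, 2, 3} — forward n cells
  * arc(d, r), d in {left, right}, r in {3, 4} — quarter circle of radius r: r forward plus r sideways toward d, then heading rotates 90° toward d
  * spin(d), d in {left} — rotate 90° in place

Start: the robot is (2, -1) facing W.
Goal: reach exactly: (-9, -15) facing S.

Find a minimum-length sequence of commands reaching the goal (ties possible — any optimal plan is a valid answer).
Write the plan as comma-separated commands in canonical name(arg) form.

begin: (2, -1) facing W
t=1 arc(left, 3) ⇒ (-1, -4) facing S
t=2 straight(3) ⇒ (-1, -7) facing S
t=3 arc(right, 4) ⇒ (-5, -11) facing W
t=4 arc(left, 4) ⇒ (-9, -15) facing S
minimal: 4 command(s), checked below 4.

arc(left, 3), straight(3), arc(right, 4), arc(left, 4)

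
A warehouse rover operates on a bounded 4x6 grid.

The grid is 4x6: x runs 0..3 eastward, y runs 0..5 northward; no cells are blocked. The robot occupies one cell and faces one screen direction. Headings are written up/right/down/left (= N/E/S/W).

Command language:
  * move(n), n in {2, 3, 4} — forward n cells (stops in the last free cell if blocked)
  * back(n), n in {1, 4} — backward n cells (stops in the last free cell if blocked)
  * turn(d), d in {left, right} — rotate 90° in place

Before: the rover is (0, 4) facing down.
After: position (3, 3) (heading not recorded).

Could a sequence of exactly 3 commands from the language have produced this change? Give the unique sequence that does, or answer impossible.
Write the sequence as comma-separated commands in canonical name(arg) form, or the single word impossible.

every 3-command combo misses the target.

impossible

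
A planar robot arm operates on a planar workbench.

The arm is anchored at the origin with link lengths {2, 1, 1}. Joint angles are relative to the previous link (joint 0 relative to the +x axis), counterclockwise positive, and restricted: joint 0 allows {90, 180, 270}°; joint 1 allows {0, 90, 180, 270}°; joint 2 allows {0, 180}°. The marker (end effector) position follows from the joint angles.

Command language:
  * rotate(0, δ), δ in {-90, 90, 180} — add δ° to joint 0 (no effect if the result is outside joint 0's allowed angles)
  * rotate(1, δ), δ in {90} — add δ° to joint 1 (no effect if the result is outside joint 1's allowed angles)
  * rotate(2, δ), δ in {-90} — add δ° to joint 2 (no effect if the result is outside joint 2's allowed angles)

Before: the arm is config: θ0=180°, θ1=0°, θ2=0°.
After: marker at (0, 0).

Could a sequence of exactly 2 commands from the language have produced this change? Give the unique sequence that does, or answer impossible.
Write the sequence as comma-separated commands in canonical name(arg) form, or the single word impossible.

from: config: θ0=180°, θ1=0°, θ2=0°
1. rotate(1, 90) → config: θ0=180°, θ1=90°, θ2=0°
2. rotate(1, 90) → config: θ0=180°, θ1=180°, θ2=0°
uniquely the one of 25 2-step routes that fits.

rotate(1, 90), rotate(1, 90)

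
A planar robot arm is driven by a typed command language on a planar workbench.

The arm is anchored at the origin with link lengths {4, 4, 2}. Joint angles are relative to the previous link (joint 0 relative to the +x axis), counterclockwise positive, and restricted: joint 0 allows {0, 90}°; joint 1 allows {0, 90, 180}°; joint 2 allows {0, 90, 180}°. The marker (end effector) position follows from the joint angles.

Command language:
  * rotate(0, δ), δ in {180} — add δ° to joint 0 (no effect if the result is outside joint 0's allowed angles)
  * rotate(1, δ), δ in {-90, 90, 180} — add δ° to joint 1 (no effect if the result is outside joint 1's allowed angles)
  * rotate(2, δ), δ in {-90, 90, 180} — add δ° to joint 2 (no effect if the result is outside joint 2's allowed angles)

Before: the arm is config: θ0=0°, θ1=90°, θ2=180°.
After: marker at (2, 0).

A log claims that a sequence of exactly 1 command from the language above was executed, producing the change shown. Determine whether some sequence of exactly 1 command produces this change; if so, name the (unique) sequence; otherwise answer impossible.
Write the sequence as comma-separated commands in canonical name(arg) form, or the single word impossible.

start: config: θ0=0°, θ1=90°, θ2=180°
1. rotate(1, 90) → config: θ0=0°, θ1=180°, θ2=180°
uniquely the one of 7 1-step routes that fits.

rotate(1, 90)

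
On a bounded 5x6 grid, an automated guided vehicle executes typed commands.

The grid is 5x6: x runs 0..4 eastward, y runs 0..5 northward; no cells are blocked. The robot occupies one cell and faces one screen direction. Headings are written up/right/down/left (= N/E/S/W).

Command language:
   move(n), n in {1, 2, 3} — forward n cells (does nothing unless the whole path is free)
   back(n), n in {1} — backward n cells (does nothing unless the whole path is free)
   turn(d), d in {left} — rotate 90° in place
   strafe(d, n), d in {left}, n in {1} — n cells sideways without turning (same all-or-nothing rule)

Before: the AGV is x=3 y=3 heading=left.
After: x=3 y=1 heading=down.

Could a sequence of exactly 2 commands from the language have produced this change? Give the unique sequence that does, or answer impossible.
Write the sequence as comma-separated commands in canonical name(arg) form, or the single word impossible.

key: order matters: swapping turn(left) and move(2) lands elsewhere
begin: x=3 y=3 heading=left
[1] after turn(left): x=3 y=3 heading=down
[2] after move(2): x=3 y=1 heading=down
all 36 alternatives checked — unique.

turn(left), move(2)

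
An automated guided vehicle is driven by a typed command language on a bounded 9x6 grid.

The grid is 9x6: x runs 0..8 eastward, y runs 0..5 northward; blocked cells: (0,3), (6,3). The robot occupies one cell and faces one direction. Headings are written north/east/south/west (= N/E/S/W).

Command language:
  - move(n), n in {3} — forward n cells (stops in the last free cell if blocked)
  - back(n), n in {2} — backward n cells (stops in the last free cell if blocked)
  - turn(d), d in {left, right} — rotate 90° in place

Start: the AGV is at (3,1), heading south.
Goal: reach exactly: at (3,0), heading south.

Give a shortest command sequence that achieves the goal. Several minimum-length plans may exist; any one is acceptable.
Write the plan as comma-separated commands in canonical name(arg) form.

begin: at (3,1), heading south
step 1 (move(3)): at (3,0), heading south
shorter routes all fall short; 1 is best.

move(3)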